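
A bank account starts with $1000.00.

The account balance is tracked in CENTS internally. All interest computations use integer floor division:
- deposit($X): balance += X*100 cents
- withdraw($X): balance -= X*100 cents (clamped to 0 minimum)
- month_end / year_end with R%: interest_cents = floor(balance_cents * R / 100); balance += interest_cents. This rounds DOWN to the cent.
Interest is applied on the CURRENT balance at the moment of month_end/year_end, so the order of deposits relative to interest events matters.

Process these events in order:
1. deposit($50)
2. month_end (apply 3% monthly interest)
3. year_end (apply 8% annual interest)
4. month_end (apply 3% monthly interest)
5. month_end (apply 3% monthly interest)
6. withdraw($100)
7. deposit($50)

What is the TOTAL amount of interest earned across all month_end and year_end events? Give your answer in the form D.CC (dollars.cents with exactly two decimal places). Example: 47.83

After 1 (deposit($50)): balance=$1050.00 total_interest=$0.00
After 2 (month_end (apply 3% monthly interest)): balance=$1081.50 total_interest=$31.50
After 3 (year_end (apply 8% annual interest)): balance=$1168.02 total_interest=$118.02
After 4 (month_end (apply 3% monthly interest)): balance=$1203.06 total_interest=$153.06
After 5 (month_end (apply 3% monthly interest)): balance=$1239.15 total_interest=$189.15
After 6 (withdraw($100)): balance=$1139.15 total_interest=$189.15
After 7 (deposit($50)): balance=$1189.15 total_interest=$189.15

Answer: 189.15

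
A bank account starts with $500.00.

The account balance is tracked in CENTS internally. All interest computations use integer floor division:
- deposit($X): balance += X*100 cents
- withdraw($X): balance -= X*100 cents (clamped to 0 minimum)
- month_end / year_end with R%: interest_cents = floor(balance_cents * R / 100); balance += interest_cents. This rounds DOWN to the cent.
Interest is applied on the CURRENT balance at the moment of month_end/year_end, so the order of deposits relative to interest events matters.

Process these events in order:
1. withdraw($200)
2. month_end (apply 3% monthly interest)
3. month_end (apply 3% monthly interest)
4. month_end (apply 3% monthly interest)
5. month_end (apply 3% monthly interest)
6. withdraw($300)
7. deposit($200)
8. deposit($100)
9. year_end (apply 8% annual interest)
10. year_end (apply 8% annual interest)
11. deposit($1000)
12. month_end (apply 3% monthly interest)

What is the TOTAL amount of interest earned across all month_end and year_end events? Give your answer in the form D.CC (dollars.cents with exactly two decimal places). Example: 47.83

After 1 (withdraw($200)): balance=$300.00 total_interest=$0.00
After 2 (month_end (apply 3% monthly interest)): balance=$309.00 total_interest=$9.00
After 3 (month_end (apply 3% monthly interest)): balance=$318.27 total_interest=$18.27
After 4 (month_end (apply 3% monthly interest)): balance=$327.81 total_interest=$27.81
After 5 (month_end (apply 3% monthly interest)): balance=$337.64 total_interest=$37.64
After 6 (withdraw($300)): balance=$37.64 total_interest=$37.64
After 7 (deposit($200)): balance=$237.64 total_interest=$37.64
After 8 (deposit($100)): balance=$337.64 total_interest=$37.64
After 9 (year_end (apply 8% annual interest)): balance=$364.65 total_interest=$64.65
After 10 (year_end (apply 8% annual interest)): balance=$393.82 total_interest=$93.82
After 11 (deposit($1000)): balance=$1393.82 total_interest=$93.82
After 12 (month_end (apply 3% monthly interest)): balance=$1435.63 total_interest=$135.63

Answer: 135.63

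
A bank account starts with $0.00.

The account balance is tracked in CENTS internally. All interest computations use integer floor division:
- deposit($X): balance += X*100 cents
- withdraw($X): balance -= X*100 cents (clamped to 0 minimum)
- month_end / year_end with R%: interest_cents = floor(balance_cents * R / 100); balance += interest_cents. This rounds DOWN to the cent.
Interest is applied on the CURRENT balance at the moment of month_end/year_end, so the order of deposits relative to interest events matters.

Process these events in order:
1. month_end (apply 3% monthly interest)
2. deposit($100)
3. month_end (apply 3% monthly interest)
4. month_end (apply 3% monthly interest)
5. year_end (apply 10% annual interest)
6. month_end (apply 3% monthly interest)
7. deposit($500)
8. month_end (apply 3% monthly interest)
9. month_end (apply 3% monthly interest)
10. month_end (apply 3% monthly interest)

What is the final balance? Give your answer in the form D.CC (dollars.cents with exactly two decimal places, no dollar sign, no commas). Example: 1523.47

After 1 (month_end (apply 3% monthly interest)): balance=$0.00 total_interest=$0.00
After 2 (deposit($100)): balance=$100.00 total_interest=$0.00
After 3 (month_end (apply 3% monthly interest)): balance=$103.00 total_interest=$3.00
After 4 (month_end (apply 3% monthly interest)): balance=$106.09 total_interest=$6.09
After 5 (year_end (apply 10% annual interest)): balance=$116.69 total_interest=$16.69
After 6 (month_end (apply 3% monthly interest)): balance=$120.19 total_interest=$20.19
After 7 (deposit($500)): balance=$620.19 total_interest=$20.19
After 8 (month_end (apply 3% monthly interest)): balance=$638.79 total_interest=$38.79
After 9 (month_end (apply 3% monthly interest)): balance=$657.95 total_interest=$57.95
After 10 (month_end (apply 3% monthly interest)): balance=$677.68 total_interest=$77.68

Answer: 677.68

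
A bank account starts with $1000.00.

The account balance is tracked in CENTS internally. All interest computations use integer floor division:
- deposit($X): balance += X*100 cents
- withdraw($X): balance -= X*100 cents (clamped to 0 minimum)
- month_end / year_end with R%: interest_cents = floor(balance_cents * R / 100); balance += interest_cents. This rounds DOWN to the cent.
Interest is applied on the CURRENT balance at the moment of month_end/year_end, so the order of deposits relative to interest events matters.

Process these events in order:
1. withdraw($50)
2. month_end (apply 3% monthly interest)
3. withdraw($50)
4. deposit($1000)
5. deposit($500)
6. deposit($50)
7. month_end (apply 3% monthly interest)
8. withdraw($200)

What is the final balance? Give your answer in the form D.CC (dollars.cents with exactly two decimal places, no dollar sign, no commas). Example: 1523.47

Answer: 2352.85

Derivation:
After 1 (withdraw($50)): balance=$950.00 total_interest=$0.00
After 2 (month_end (apply 3% monthly interest)): balance=$978.50 total_interest=$28.50
After 3 (withdraw($50)): balance=$928.50 total_interest=$28.50
After 4 (deposit($1000)): balance=$1928.50 total_interest=$28.50
After 5 (deposit($500)): balance=$2428.50 total_interest=$28.50
After 6 (deposit($50)): balance=$2478.50 total_interest=$28.50
After 7 (month_end (apply 3% monthly interest)): balance=$2552.85 total_interest=$102.85
After 8 (withdraw($200)): balance=$2352.85 total_interest=$102.85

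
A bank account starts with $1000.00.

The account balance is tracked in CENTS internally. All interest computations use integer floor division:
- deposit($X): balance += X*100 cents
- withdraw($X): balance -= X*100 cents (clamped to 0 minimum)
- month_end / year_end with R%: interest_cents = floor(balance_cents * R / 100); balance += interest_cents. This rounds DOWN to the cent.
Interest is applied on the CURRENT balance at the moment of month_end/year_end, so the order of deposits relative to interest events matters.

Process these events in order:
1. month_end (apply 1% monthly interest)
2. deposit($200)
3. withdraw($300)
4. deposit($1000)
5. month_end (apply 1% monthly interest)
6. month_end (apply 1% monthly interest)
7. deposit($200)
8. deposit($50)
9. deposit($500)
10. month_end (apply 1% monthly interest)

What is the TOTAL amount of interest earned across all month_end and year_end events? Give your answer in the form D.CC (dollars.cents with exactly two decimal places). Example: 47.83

Answer: 75.37

Derivation:
After 1 (month_end (apply 1% monthly interest)): balance=$1010.00 total_interest=$10.00
After 2 (deposit($200)): balance=$1210.00 total_interest=$10.00
After 3 (withdraw($300)): balance=$910.00 total_interest=$10.00
After 4 (deposit($1000)): balance=$1910.00 total_interest=$10.00
After 5 (month_end (apply 1% monthly interest)): balance=$1929.10 total_interest=$29.10
After 6 (month_end (apply 1% monthly interest)): balance=$1948.39 total_interest=$48.39
After 7 (deposit($200)): balance=$2148.39 total_interest=$48.39
After 8 (deposit($50)): balance=$2198.39 total_interest=$48.39
After 9 (deposit($500)): balance=$2698.39 total_interest=$48.39
After 10 (month_end (apply 1% monthly interest)): balance=$2725.37 total_interest=$75.37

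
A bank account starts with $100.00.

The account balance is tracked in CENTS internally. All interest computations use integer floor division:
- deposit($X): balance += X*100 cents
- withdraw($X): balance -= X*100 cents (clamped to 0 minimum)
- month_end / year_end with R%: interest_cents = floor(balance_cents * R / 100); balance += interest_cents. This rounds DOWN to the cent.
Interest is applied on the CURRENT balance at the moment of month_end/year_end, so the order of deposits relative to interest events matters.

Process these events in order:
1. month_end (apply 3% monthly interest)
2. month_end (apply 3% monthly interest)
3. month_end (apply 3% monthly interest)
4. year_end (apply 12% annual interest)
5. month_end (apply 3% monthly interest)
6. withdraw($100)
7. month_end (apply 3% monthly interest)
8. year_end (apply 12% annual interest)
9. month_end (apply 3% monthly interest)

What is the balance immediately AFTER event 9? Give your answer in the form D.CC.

Answer: 30.94

Derivation:
After 1 (month_end (apply 3% monthly interest)): balance=$103.00 total_interest=$3.00
After 2 (month_end (apply 3% monthly interest)): balance=$106.09 total_interest=$6.09
After 3 (month_end (apply 3% monthly interest)): balance=$109.27 total_interest=$9.27
After 4 (year_end (apply 12% annual interest)): balance=$122.38 total_interest=$22.38
After 5 (month_end (apply 3% monthly interest)): balance=$126.05 total_interest=$26.05
After 6 (withdraw($100)): balance=$26.05 total_interest=$26.05
After 7 (month_end (apply 3% monthly interest)): balance=$26.83 total_interest=$26.83
After 8 (year_end (apply 12% annual interest)): balance=$30.04 total_interest=$30.04
After 9 (month_end (apply 3% monthly interest)): balance=$30.94 total_interest=$30.94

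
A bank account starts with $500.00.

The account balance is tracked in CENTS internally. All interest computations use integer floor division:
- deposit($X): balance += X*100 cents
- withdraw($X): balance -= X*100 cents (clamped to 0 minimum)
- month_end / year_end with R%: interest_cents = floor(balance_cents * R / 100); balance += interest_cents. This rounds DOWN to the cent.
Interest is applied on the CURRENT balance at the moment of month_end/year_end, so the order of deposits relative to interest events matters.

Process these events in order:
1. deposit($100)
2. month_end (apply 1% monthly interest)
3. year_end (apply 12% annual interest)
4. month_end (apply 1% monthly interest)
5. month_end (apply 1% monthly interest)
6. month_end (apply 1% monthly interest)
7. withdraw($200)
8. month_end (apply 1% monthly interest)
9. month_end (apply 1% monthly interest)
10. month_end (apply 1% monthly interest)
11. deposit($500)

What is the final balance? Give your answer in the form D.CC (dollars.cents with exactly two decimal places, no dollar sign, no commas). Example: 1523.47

After 1 (deposit($100)): balance=$600.00 total_interest=$0.00
After 2 (month_end (apply 1% monthly interest)): balance=$606.00 total_interest=$6.00
After 3 (year_end (apply 12% annual interest)): balance=$678.72 total_interest=$78.72
After 4 (month_end (apply 1% monthly interest)): balance=$685.50 total_interest=$85.50
After 5 (month_end (apply 1% monthly interest)): balance=$692.35 total_interest=$92.35
After 6 (month_end (apply 1% monthly interest)): balance=$699.27 total_interest=$99.27
After 7 (withdraw($200)): balance=$499.27 total_interest=$99.27
After 8 (month_end (apply 1% monthly interest)): balance=$504.26 total_interest=$104.26
After 9 (month_end (apply 1% monthly interest)): balance=$509.30 total_interest=$109.30
After 10 (month_end (apply 1% monthly interest)): balance=$514.39 total_interest=$114.39
After 11 (deposit($500)): balance=$1014.39 total_interest=$114.39

Answer: 1014.39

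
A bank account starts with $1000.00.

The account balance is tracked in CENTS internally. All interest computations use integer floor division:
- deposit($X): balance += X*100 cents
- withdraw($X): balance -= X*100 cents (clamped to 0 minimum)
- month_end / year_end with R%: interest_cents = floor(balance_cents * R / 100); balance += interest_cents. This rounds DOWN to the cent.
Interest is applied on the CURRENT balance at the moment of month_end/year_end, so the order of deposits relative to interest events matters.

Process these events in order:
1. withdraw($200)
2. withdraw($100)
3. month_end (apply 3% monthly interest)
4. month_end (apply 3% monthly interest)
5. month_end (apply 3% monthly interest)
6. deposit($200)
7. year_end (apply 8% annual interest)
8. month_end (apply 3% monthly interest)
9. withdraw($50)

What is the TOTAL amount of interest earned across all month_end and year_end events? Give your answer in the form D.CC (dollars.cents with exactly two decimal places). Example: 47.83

Answer: 173.35

Derivation:
After 1 (withdraw($200)): balance=$800.00 total_interest=$0.00
After 2 (withdraw($100)): balance=$700.00 total_interest=$0.00
After 3 (month_end (apply 3% monthly interest)): balance=$721.00 total_interest=$21.00
After 4 (month_end (apply 3% monthly interest)): balance=$742.63 total_interest=$42.63
After 5 (month_end (apply 3% monthly interest)): balance=$764.90 total_interest=$64.90
After 6 (deposit($200)): balance=$964.90 total_interest=$64.90
After 7 (year_end (apply 8% annual interest)): balance=$1042.09 total_interest=$142.09
After 8 (month_end (apply 3% monthly interest)): balance=$1073.35 total_interest=$173.35
After 9 (withdraw($50)): balance=$1023.35 total_interest=$173.35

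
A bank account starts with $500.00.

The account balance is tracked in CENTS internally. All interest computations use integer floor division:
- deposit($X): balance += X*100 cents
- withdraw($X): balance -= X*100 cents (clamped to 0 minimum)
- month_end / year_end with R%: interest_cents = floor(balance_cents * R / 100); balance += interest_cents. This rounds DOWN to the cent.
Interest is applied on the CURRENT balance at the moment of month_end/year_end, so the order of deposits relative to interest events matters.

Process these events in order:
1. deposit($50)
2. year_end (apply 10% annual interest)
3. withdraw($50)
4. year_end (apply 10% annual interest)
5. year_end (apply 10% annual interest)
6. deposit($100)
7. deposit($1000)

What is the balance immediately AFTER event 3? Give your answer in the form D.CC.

After 1 (deposit($50)): balance=$550.00 total_interest=$0.00
After 2 (year_end (apply 10% annual interest)): balance=$605.00 total_interest=$55.00
After 3 (withdraw($50)): balance=$555.00 total_interest=$55.00

Answer: 555.00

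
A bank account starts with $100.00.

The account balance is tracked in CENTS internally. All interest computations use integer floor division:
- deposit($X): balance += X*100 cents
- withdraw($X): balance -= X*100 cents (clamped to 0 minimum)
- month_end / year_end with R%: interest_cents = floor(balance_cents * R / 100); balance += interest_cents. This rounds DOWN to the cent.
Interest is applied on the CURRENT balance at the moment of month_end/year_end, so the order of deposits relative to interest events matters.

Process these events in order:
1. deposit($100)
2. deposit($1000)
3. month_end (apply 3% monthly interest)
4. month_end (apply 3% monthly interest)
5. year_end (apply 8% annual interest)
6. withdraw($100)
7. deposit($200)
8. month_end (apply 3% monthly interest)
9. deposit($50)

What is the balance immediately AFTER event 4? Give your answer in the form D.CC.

After 1 (deposit($100)): balance=$200.00 total_interest=$0.00
After 2 (deposit($1000)): balance=$1200.00 total_interest=$0.00
After 3 (month_end (apply 3% monthly interest)): balance=$1236.00 total_interest=$36.00
After 4 (month_end (apply 3% monthly interest)): balance=$1273.08 total_interest=$73.08

Answer: 1273.08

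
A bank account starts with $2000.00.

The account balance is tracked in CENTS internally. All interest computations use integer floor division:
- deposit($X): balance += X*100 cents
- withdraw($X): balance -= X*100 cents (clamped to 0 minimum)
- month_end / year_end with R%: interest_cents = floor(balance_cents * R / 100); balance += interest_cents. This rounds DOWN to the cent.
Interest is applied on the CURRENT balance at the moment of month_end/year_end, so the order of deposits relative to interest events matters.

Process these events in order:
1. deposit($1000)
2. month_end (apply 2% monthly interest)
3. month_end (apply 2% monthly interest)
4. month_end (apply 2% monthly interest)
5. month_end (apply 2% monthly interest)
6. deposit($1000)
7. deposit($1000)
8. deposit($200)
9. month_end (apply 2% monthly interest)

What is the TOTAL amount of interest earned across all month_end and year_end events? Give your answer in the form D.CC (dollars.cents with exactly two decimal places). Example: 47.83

After 1 (deposit($1000)): balance=$3000.00 total_interest=$0.00
After 2 (month_end (apply 2% monthly interest)): balance=$3060.00 total_interest=$60.00
After 3 (month_end (apply 2% monthly interest)): balance=$3121.20 total_interest=$121.20
After 4 (month_end (apply 2% monthly interest)): balance=$3183.62 total_interest=$183.62
After 5 (month_end (apply 2% monthly interest)): balance=$3247.29 total_interest=$247.29
After 6 (deposit($1000)): balance=$4247.29 total_interest=$247.29
After 7 (deposit($1000)): balance=$5247.29 total_interest=$247.29
After 8 (deposit($200)): balance=$5447.29 total_interest=$247.29
After 9 (month_end (apply 2% monthly interest)): balance=$5556.23 total_interest=$356.23

Answer: 356.23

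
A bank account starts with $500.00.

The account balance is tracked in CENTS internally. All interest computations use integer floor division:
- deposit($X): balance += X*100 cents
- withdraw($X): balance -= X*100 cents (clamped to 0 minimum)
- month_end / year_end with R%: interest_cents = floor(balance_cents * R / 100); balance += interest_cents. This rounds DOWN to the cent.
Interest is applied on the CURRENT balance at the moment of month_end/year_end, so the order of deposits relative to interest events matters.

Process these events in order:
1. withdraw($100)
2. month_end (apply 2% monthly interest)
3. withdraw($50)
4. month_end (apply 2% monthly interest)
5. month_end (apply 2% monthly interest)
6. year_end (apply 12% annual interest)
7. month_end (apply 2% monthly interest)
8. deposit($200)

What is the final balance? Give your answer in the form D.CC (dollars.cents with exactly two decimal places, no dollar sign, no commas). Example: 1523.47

Answer: 625.49

Derivation:
After 1 (withdraw($100)): balance=$400.00 total_interest=$0.00
After 2 (month_end (apply 2% monthly interest)): balance=$408.00 total_interest=$8.00
After 3 (withdraw($50)): balance=$358.00 total_interest=$8.00
After 4 (month_end (apply 2% monthly interest)): balance=$365.16 total_interest=$15.16
After 5 (month_end (apply 2% monthly interest)): balance=$372.46 total_interest=$22.46
After 6 (year_end (apply 12% annual interest)): balance=$417.15 total_interest=$67.15
After 7 (month_end (apply 2% monthly interest)): balance=$425.49 total_interest=$75.49
After 8 (deposit($200)): balance=$625.49 total_interest=$75.49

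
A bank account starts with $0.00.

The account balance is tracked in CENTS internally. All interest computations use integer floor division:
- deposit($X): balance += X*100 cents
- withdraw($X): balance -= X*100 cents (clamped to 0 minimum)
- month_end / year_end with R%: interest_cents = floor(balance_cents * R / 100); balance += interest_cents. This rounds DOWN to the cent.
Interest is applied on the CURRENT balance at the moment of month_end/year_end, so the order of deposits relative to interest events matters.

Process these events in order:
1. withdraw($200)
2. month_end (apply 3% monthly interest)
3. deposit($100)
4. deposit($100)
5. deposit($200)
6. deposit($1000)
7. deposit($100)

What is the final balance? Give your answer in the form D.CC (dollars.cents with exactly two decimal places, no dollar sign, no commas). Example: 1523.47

Answer: 1500.00

Derivation:
After 1 (withdraw($200)): balance=$0.00 total_interest=$0.00
After 2 (month_end (apply 3% monthly interest)): balance=$0.00 total_interest=$0.00
After 3 (deposit($100)): balance=$100.00 total_interest=$0.00
After 4 (deposit($100)): balance=$200.00 total_interest=$0.00
After 5 (deposit($200)): balance=$400.00 total_interest=$0.00
After 6 (deposit($1000)): balance=$1400.00 total_interest=$0.00
After 7 (deposit($100)): balance=$1500.00 total_interest=$0.00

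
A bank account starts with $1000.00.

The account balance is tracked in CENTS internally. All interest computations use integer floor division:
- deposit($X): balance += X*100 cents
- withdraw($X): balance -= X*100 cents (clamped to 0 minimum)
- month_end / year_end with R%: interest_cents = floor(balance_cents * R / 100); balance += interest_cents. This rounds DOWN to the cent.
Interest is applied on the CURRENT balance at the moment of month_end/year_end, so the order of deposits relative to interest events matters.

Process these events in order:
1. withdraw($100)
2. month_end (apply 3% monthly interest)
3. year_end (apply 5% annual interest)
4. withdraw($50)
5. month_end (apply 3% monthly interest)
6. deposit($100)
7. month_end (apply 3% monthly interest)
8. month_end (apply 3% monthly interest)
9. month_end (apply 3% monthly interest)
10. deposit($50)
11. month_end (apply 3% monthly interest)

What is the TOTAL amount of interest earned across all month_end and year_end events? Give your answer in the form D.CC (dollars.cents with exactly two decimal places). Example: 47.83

After 1 (withdraw($100)): balance=$900.00 total_interest=$0.00
After 2 (month_end (apply 3% monthly interest)): balance=$927.00 total_interest=$27.00
After 3 (year_end (apply 5% annual interest)): balance=$973.35 total_interest=$73.35
After 4 (withdraw($50)): balance=$923.35 total_interest=$73.35
After 5 (month_end (apply 3% monthly interest)): balance=$951.05 total_interest=$101.05
After 6 (deposit($100)): balance=$1051.05 total_interest=$101.05
After 7 (month_end (apply 3% monthly interest)): balance=$1082.58 total_interest=$132.58
After 8 (month_end (apply 3% monthly interest)): balance=$1115.05 total_interest=$165.05
After 9 (month_end (apply 3% monthly interest)): balance=$1148.50 total_interest=$198.50
After 10 (deposit($50)): balance=$1198.50 total_interest=$198.50
After 11 (month_end (apply 3% monthly interest)): balance=$1234.45 total_interest=$234.45

Answer: 234.45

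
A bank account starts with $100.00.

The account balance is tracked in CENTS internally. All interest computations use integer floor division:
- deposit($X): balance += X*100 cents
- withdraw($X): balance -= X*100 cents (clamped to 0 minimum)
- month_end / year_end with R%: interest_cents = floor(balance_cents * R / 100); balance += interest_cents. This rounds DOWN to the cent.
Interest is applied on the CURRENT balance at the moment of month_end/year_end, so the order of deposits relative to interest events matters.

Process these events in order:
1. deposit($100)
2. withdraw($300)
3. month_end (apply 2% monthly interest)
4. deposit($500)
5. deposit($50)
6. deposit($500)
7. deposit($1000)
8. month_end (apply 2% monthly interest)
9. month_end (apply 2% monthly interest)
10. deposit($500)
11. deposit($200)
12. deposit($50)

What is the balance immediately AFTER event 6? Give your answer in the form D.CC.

Answer: 1050.00

Derivation:
After 1 (deposit($100)): balance=$200.00 total_interest=$0.00
After 2 (withdraw($300)): balance=$0.00 total_interest=$0.00
After 3 (month_end (apply 2% monthly interest)): balance=$0.00 total_interest=$0.00
After 4 (deposit($500)): balance=$500.00 total_interest=$0.00
After 5 (deposit($50)): balance=$550.00 total_interest=$0.00
After 6 (deposit($500)): balance=$1050.00 total_interest=$0.00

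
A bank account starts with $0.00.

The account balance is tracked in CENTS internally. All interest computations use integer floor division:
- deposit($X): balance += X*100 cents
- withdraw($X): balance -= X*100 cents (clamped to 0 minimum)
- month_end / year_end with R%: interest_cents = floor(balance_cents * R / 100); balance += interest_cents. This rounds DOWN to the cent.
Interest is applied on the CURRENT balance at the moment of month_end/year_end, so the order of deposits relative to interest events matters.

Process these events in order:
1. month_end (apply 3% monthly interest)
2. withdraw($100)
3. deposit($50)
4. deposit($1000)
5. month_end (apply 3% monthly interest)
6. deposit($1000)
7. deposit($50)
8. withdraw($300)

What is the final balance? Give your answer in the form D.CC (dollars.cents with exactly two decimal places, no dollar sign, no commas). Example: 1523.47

After 1 (month_end (apply 3% monthly interest)): balance=$0.00 total_interest=$0.00
After 2 (withdraw($100)): balance=$0.00 total_interest=$0.00
After 3 (deposit($50)): balance=$50.00 total_interest=$0.00
After 4 (deposit($1000)): balance=$1050.00 total_interest=$0.00
After 5 (month_end (apply 3% monthly interest)): balance=$1081.50 total_interest=$31.50
After 6 (deposit($1000)): balance=$2081.50 total_interest=$31.50
After 7 (deposit($50)): balance=$2131.50 total_interest=$31.50
After 8 (withdraw($300)): balance=$1831.50 total_interest=$31.50

Answer: 1831.50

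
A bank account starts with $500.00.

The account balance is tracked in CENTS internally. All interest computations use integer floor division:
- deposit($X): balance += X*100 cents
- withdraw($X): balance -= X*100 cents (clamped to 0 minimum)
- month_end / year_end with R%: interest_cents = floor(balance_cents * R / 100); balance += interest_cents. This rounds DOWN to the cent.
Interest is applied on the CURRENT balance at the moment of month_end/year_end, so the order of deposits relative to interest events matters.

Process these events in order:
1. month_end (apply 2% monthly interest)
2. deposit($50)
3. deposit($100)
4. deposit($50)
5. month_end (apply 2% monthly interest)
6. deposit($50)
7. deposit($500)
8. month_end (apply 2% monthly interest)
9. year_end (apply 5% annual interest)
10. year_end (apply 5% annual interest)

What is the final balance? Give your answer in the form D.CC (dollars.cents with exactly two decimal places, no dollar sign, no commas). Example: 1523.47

After 1 (month_end (apply 2% monthly interest)): balance=$510.00 total_interest=$10.00
After 2 (deposit($50)): balance=$560.00 total_interest=$10.00
After 3 (deposit($100)): balance=$660.00 total_interest=$10.00
After 4 (deposit($50)): balance=$710.00 total_interest=$10.00
After 5 (month_end (apply 2% monthly interest)): balance=$724.20 total_interest=$24.20
After 6 (deposit($50)): balance=$774.20 total_interest=$24.20
After 7 (deposit($500)): balance=$1274.20 total_interest=$24.20
After 8 (month_end (apply 2% monthly interest)): balance=$1299.68 total_interest=$49.68
After 9 (year_end (apply 5% annual interest)): balance=$1364.66 total_interest=$114.66
After 10 (year_end (apply 5% annual interest)): balance=$1432.89 total_interest=$182.89

Answer: 1432.89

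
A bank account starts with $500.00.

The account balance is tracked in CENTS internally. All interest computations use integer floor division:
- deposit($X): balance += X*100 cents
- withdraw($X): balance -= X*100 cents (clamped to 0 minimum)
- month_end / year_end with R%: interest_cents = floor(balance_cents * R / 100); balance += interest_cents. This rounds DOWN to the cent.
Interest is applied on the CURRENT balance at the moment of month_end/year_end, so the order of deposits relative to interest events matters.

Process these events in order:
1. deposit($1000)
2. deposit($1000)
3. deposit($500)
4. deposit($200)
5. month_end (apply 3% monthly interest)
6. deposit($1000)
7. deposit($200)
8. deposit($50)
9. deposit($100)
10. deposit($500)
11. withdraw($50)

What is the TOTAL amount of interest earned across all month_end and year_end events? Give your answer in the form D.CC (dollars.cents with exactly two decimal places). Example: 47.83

Answer: 96.00

Derivation:
After 1 (deposit($1000)): balance=$1500.00 total_interest=$0.00
After 2 (deposit($1000)): balance=$2500.00 total_interest=$0.00
After 3 (deposit($500)): balance=$3000.00 total_interest=$0.00
After 4 (deposit($200)): balance=$3200.00 total_interest=$0.00
After 5 (month_end (apply 3% monthly interest)): balance=$3296.00 total_interest=$96.00
After 6 (deposit($1000)): balance=$4296.00 total_interest=$96.00
After 7 (deposit($200)): balance=$4496.00 total_interest=$96.00
After 8 (deposit($50)): balance=$4546.00 total_interest=$96.00
After 9 (deposit($100)): balance=$4646.00 total_interest=$96.00
After 10 (deposit($500)): balance=$5146.00 total_interest=$96.00
After 11 (withdraw($50)): balance=$5096.00 total_interest=$96.00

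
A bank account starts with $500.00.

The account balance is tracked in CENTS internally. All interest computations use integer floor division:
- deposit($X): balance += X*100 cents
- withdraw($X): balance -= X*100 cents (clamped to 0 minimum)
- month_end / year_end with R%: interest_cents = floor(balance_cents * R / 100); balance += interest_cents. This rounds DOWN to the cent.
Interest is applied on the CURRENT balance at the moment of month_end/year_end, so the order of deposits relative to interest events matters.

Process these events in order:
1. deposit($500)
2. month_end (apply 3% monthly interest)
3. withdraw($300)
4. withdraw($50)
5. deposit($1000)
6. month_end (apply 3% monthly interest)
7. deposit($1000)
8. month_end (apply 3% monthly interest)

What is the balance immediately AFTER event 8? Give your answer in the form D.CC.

Answer: 2812.31

Derivation:
After 1 (deposit($500)): balance=$1000.00 total_interest=$0.00
After 2 (month_end (apply 3% monthly interest)): balance=$1030.00 total_interest=$30.00
After 3 (withdraw($300)): balance=$730.00 total_interest=$30.00
After 4 (withdraw($50)): balance=$680.00 total_interest=$30.00
After 5 (deposit($1000)): balance=$1680.00 total_interest=$30.00
After 6 (month_end (apply 3% monthly interest)): balance=$1730.40 total_interest=$80.40
After 7 (deposit($1000)): balance=$2730.40 total_interest=$80.40
After 8 (month_end (apply 3% monthly interest)): balance=$2812.31 total_interest=$162.31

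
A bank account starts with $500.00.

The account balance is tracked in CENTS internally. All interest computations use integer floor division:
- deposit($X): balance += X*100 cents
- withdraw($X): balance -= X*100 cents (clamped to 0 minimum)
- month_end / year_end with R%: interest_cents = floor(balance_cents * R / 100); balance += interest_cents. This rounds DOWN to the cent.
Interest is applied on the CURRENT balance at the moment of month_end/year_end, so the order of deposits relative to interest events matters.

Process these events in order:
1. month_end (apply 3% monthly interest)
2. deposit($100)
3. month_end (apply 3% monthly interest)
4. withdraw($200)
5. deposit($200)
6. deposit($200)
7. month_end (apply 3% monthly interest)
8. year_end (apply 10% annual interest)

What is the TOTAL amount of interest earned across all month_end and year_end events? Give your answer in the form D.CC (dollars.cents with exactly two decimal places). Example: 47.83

After 1 (month_end (apply 3% monthly interest)): balance=$515.00 total_interest=$15.00
After 2 (deposit($100)): balance=$615.00 total_interest=$15.00
After 3 (month_end (apply 3% monthly interest)): balance=$633.45 total_interest=$33.45
After 4 (withdraw($200)): balance=$433.45 total_interest=$33.45
After 5 (deposit($200)): balance=$633.45 total_interest=$33.45
After 6 (deposit($200)): balance=$833.45 total_interest=$33.45
After 7 (month_end (apply 3% monthly interest)): balance=$858.45 total_interest=$58.45
After 8 (year_end (apply 10% annual interest)): balance=$944.29 total_interest=$144.29

Answer: 144.29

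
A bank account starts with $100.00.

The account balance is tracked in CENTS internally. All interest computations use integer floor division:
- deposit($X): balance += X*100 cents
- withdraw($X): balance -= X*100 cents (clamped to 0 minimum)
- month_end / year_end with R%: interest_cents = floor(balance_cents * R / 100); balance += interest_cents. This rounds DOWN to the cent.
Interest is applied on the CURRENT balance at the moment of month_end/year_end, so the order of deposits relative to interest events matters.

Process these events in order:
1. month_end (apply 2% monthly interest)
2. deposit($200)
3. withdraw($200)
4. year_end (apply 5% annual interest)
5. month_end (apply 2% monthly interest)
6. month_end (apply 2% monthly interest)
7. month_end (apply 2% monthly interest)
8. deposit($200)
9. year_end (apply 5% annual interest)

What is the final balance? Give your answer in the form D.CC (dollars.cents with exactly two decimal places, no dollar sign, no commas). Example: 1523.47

Answer: 329.32

Derivation:
After 1 (month_end (apply 2% monthly interest)): balance=$102.00 total_interest=$2.00
After 2 (deposit($200)): balance=$302.00 total_interest=$2.00
After 3 (withdraw($200)): balance=$102.00 total_interest=$2.00
After 4 (year_end (apply 5% annual interest)): balance=$107.10 total_interest=$7.10
After 5 (month_end (apply 2% monthly interest)): balance=$109.24 total_interest=$9.24
After 6 (month_end (apply 2% monthly interest)): balance=$111.42 total_interest=$11.42
After 7 (month_end (apply 2% monthly interest)): balance=$113.64 total_interest=$13.64
After 8 (deposit($200)): balance=$313.64 total_interest=$13.64
After 9 (year_end (apply 5% annual interest)): balance=$329.32 total_interest=$29.32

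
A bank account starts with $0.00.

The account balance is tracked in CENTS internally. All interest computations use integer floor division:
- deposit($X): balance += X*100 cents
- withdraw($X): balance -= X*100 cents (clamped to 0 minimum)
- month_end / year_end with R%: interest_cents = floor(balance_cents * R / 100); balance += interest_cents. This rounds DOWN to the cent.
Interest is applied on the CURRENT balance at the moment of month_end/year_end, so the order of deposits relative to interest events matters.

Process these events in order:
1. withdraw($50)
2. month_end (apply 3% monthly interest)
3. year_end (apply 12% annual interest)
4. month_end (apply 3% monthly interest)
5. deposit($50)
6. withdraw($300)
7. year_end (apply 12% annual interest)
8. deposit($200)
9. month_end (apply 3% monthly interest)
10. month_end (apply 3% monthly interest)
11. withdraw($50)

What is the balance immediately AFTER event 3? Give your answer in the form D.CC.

Answer: 0.00

Derivation:
After 1 (withdraw($50)): balance=$0.00 total_interest=$0.00
After 2 (month_end (apply 3% monthly interest)): balance=$0.00 total_interest=$0.00
After 3 (year_end (apply 12% annual interest)): balance=$0.00 total_interest=$0.00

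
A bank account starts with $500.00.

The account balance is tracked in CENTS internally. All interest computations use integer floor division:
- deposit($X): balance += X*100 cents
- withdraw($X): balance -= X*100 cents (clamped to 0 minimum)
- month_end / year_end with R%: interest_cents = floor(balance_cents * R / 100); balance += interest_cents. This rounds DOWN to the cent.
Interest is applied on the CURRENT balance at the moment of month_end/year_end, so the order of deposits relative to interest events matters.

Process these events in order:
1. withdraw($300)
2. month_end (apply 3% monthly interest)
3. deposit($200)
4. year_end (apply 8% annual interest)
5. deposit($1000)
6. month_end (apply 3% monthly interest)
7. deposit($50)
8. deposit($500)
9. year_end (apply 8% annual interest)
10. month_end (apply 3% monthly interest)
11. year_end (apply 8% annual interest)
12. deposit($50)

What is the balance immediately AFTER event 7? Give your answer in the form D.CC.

Answer: 1531.63

Derivation:
After 1 (withdraw($300)): balance=$200.00 total_interest=$0.00
After 2 (month_end (apply 3% monthly interest)): balance=$206.00 total_interest=$6.00
After 3 (deposit($200)): balance=$406.00 total_interest=$6.00
After 4 (year_end (apply 8% annual interest)): balance=$438.48 total_interest=$38.48
After 5 (deposit($1000)): balance=$1438.48 total_interest=$38.48
After 6 (month_end (apply 3% monthly interest)): balance=$1481.63 total_interest=$81.63
After 7 (deposit($50)): balance=$1531.63 total_interest=$81.63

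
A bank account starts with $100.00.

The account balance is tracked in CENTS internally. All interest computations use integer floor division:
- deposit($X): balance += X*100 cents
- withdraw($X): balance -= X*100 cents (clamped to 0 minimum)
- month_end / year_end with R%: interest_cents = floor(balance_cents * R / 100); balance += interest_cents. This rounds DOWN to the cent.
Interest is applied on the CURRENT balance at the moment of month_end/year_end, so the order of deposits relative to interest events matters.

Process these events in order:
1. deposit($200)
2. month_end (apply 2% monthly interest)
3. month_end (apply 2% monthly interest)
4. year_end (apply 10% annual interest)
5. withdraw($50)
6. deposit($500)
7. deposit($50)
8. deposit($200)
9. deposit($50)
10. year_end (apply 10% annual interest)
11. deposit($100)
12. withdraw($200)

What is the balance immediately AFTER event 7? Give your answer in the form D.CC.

Answer: 843.33

Derivation:
After 1 (deposit($200)): balance=$300.00 total_interest=$0.00
After 2 (month_end (apply 2% monthly interest)): balance=$306.00 total_interest=$6.00
After 3 (month_end (apply 2% monthly interest)): balance=$312.12 total_interest=$12.12
After 4 (year_end (apply 10% annual interest)): balance=$343.33 total_interest=$43.33
After 5 (withdraw($50)): balance=$293.33 total_interest=$43.33
After 6 (deposit($500)): balance=$793.33 total_interest=$43.33
After 7 (deposit($50)): balance=$843.33 total_interest=$43.33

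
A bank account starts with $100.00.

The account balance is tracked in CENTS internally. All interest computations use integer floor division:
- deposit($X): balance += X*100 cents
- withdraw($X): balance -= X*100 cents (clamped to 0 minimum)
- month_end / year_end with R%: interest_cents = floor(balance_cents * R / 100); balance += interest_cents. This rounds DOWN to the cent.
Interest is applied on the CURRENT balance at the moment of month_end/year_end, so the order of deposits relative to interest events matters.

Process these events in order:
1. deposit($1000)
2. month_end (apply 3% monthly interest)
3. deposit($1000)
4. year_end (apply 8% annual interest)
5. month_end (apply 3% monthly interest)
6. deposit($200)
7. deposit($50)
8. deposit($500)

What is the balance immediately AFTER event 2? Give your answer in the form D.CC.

After 1 (deposit($1000)): balance=$1100.00 total_interest=$0.00
After 2 (month_end (apply 3% monthly interest)): balance=$1133.00 total_interest=$33.00

Answer: 1133.00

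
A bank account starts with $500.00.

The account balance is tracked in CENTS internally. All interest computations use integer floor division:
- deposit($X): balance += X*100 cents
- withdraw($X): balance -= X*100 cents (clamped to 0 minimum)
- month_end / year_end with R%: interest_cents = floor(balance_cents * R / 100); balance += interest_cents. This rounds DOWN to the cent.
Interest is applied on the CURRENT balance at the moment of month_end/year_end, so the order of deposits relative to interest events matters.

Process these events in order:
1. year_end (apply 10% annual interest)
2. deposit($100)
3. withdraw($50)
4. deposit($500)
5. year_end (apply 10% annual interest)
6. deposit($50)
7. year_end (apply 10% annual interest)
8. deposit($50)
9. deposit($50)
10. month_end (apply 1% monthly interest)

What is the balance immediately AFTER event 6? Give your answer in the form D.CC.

Answer: 1260.00

Derivation:
After 1 (year_end (apply 10% annual interest)): balance=$550.00 total_interest=$50.00
After 2 (deposit($100)): balance=$650.00 total_interest=$50.00
After 3 (withdraw($50)): balance=$600.00 total_interest=$50.00
After 4 (deposit($500)): balance=$1100.00 total_interest=$50.00
After 5 (year_end (apply 10% annual interest)): balance=$1210.00 total_interest=$160.00
After 6 (deposit($50)): balance=$1260.00 total_interest=$160.00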